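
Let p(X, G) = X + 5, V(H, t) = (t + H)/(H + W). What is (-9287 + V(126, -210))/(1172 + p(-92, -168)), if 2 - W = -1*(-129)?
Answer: -9203/1085 ≈ -8.4820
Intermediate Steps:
W = -127 (W = 2 - (-1)*(-129) = 2 - 1*129 = 2 - 129 = -127)
V(H, t) = (H + t)/(-127 + H) (V(H, t) = (t + H)/(H - 127) = (H + t)/(-127 + H))
p(X, G) = 5 + X
(-9287 + V(126, -210))/(1172 + p(-92, -168)) = (-9287 + (126 - 210)/(-127 + 126))/(1172 + (5 - 92)) = (-9287 - 84/(-1))/(1172 - 87) = (-9287 - 1*(-84))/1085 = (-9287 + 84)*(1/1085) = -9203*1/1085 = -9203/1085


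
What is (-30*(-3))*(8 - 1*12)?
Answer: -360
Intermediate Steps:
(-30*(-3))*(8 - 1*12) = 90*(8 - 12) = 90*(-4) = -360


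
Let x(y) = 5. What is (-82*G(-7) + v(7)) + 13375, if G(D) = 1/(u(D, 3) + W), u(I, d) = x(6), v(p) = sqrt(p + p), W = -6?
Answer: 13457 + sqrt(14) ≈ 13461.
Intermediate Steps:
v(p) = sqrt(2)*sqrt(p) (v(p) = sqrt(2*p) = sqrt(2)*sqrt(p))
u(I, d) = 5
G(D) = -1 (G(D) = 1/(5 - 6) = 1/(-1) = -1)
(-82*G(-7) + v(7)) + 13375 = (-82*(-1) + sqrt(2)*sqrt(7)) + 13375 = (82 + sqrt(14)) + 13375 = 13457 + sqrt(14)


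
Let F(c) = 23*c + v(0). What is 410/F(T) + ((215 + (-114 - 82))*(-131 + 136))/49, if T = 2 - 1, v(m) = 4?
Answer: 22655/1323 ≈ 17.124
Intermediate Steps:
T = 1
F(c) = 4 + 23*c (F(c) = 23*c + 4 = 4 + 23*c)
410/F(T) + ((215 + (-114 - 82))*(-131 + 136))/49 = 410/(4 + 23*1) + ((215 + (-114 - 82))*(-131 + 136))/49 = 410/(4 + 23) + ((215 - 196)*5)*(1/49) = 410/27 + (19*5)*(1/49) = 410*(1/27) + 95*(1/49) = 410/27 + 95/49 = 22655/1323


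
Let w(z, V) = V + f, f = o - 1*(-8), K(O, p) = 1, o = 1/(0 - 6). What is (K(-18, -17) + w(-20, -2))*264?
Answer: 1804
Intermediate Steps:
o = -⅙ (o = 1/(-6) = -⅙ ≈ -0.16667)
f = 47/6 (f = -⅙ - 1*(-8) = -⅙ + 8 = 47/6 ≈ 7.8333)
w(z, V) = 47/6 + V (w(z, V) = V + 47/6 = 47/6 + V)
(K(-18, -17) + w(-20, -2))*264 = (1 + (47/6 - 2))*264 = (1 + 35/6)*264 = (41/6)*264 = 1804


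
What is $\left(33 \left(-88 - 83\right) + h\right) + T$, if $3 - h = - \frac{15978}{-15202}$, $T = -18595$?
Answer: $- \frac{184218224}{7601} \approx -24236.0$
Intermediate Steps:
$h = \frac{14814}{7601}$ ($h = 3 - - \frac{15978}{-15202} = 3 - \left(-15978\right) \left(- \frac{1}{15202}\right) = 3 - \frac{7989}{7601} = \frac{14814}{7601} \approx 1.949$)
$\left(33 \left(-88 - 83\right) + h\right) + T = \left(33 \left(-88 - 83\right) + \frac{14814}{7601}\right) - 18595 = \left(33 \left(-171\right) + \frac{14814}{7601}\right) - 18595 = \left(-5643 + \frac{14814}{7601}\right) - 18595 = - \frac{42877629}{7601} - 18595 = - \frac{184218224}{7601}$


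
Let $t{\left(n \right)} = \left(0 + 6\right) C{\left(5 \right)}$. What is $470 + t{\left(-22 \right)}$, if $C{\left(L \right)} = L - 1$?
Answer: $494$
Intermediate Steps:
$C{\left(L \right)} = -1 + L$
$t{\left(n \right)} = 24$ ($t{\left(n \right)} = \left(0 + 6\right) \left(-1 + 5\right) = 6 \cdot 4 = 24$)
$470 + t{\left(-22 \right)} = 470 + 24 = 494$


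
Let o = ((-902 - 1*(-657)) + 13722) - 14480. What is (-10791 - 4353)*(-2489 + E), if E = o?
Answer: 52882848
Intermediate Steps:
o = -1003 (o = ((-902 + 657) + 13722) - 14480 = (-245 + 13722) - 14480 = 13477 - 14480 = -1003)
E = -1003
(-10791 - 4353)*(-2489 + E) = (-10791 - 4353)*(-2489 - 1003) = -15144*(-3492) = 52882848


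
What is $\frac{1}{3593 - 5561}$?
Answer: $- \frac{1}{1968} \approx -0.00050813$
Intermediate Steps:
$\frac{1}{3593 - 5561} = \frac{1}{-1968} = - \frac{1}{1968}$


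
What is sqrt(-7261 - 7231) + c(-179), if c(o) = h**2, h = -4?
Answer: 16 + 2*I*sqrt(3623) ≈ 16.0 + 120.38*I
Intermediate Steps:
c(o) = 16 (c(o) = (-4)**2 = 16)
sqrt(-7261 - 7231) + c(-179) = sqrt(-7261 - 7231) + 16 = sqrt(-14492) + 16 = 2*I*sqrt(3623) + 16 = 16 + 2*I*sqrt(3623)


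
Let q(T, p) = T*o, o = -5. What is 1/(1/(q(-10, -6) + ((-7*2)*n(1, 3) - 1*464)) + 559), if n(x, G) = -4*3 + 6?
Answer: 330/184469 ≈ 0.0017889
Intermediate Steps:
n(x, G) = -6 (n(x, G) = -12 + 6 = -6)
q(T, p) = -5*T (q(T, p) = T*(-5) = -5*T)
1/(1/(q(-10, -6) + ((-7*2)*n(1, 3) - 1*464)) + 559) = 1/(1/(-5*(-10) + (-7*2*(-6) - 1*464)) + 559) = 1/(1/(50 + (-14*(-6) - 464)) + 559) = 1/(1/(50 + (84 - 464)) + 559) = 1/(1/(50 - 380) + 559) = 1/(1/(-330) + 559) = 1/(-1/330 + 559) = 1/(184469/330) = 330/184469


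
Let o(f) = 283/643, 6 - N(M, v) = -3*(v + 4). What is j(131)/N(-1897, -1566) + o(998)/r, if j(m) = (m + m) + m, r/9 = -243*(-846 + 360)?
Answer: -14921549671/177692612760 ≈ -0.083974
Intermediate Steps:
N(M, v) = 18 + 3*v (N(M, v) = 6 - (-3)*(v + 4) = 6 - (-3)*(4 + v) = 6 - (-12 - 3*v) = 6 + (12 + 3*v) = 18 + 3*v)
o(f) = 283/643 (o(f) = 283*(1/643) = 283/643)
r = 1062882 (r = 9*(-243*(-846 + 360)) = 9*(-243*(-486)) = 9*118098 = 1062882)
j(m) = 3*m (j(m) = 2*m + m = 3*m)
j(131)/N(-1897, -1566) + o(998)/r = (3*131)/(18 + 3*(-1566)) + (283/643)/1062882 = 393/(18 - 4698) + (283/643)*(1/1062882) = 393/(-4680) + 283/683433126 = 393*(-1/4680) + 283/683433126 = -131/1560 + 283/683433126 = -14921549671/177692612760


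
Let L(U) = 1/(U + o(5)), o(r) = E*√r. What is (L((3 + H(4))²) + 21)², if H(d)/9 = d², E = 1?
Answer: 48078308138381740015/109020626398831688 - 9805948005*√5/109020626398831688 ≈ 441.00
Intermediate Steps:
o(r) = √r (o(r) = 1*√r = √r)
H(d) = 9*d²
L(U) = 1/(U + √5)
(L((3 + H(4))²) + 21)² = (1/((3 + 9*4²)² + √5) + 21)² = (1/((3 + 9*16)² + √5) + 21)² = (1/((3 + 144)² + √5) + 21)² = (1/(147² + √5) + 21)² = (1/(21609 + √5) + 21)² = (21 + 1/(21609 + √5))²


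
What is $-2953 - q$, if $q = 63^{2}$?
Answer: $-6922$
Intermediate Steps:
$q = 3969$
$-2953 - q = -2953 - 3969 = -6922$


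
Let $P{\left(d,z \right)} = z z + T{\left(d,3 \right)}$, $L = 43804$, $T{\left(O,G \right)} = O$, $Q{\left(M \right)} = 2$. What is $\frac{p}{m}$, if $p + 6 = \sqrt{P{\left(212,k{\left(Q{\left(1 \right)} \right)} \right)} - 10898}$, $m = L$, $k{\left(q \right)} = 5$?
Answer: $- \frac{3}{21902} + \frac{i \sqrt{10661}}{43804} \approx -0.00013697 + 0.0023571 i$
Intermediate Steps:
$P{\left(d,z \right)} = d + z^{2}$ ($P{\left(d,z \right)} = z z + d = z^{2} + d = d + z^{2}$)
$m = 43804$
$p = -6 + i \sqrt{10661}$ ($p = -6 + \sqrt{\left(212 + 5^{2}\right) - 10898} = -6 + \sqrt{\left(212 + 25\right) - 10898} = -6 + \sqrt{237 - 10898} = -6 + \sqrt{-10661} = -6 + i \sqrt{10661} \approx -6.0 + 103.25 i$)
$\frac{p}{m} = \frac{-6 + i \sqrt{10661}}{43804} = \left(-6 + i \sqrt{10661}\right) \frac{1}{43804} = - \frac{3}{21902} + \frac{i \sqrt{10661}}{43804}$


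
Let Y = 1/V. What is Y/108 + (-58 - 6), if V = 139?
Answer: -960767/15012 ≈ -64.000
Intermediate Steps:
Y = 1/139 ≈ 0.0071942
Y/108 + (-58 - 6) = (1/139)/108 + (-58 - 6) = (1/139)*(1/108) - 64 = 1/15012 - 64 = -960767/15012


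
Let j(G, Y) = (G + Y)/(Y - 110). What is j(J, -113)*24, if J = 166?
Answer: -1272/223 ≈ -5.7040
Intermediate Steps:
j(G, Y) = (G + Y)/(-110 + Y)
j(J, -113)*24 = ((166 - 113)/(-110 - 113))*24 = (53/(-223))*24 = -1/223*53*24 = -53/223*24 = -1272/223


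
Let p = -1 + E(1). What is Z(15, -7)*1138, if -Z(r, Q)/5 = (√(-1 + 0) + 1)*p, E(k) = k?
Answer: 0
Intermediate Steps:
p = 0 (p = -1 + 1 = 0)
Z(r, Q) = 0 (Z(r, Q) = -5*(√(-1 + 0) + 1)*0 = -5*(√(-1) + 1)*0 = -5*(I + 1)*0 = -5*(1 + I)*0 = -5*0 = 0)
Z(15, -7)*1138 = 0*1138 = 0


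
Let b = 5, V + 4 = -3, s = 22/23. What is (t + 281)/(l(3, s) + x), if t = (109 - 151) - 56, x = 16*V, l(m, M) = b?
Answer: -183/107 ≈ -1.7103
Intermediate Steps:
s = 22/23 (s = 22*(1/23) = 22/23 ≈ 0.95652)
V = -7 (V = -4 - 3 = -7)
l(m, M) = 5
x = -112 (x = 16*(-7) = -112)
t = -98 (t = -42 - 56 = -98)
(t + 281)/(l(3, s) + x) = (-98 + 281)/(5 - 112) = 183/(-107) = 183*(-1/107) = -183/107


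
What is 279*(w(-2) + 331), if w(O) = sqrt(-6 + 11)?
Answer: 92349 + 279*sqrt(5) ≈ 92973.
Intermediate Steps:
w(O) = sqrt(5)
279*(w(-2) + 331) = 279*(sqrt(5) + 331) = 279*(331 + sqrt(5)) = 92349 + 279*sqrt(5)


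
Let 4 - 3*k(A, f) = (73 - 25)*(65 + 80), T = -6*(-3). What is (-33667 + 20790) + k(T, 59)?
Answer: -45587/3 ≈ -15196.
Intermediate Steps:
T = 18
k(A, f) = -6956/3 (k(A, f) = 4/3 - (73 - 25)*(65 + 80)/3 = 4/3 - 16*145 = 4/3 - ⅓*6960 = 4/3 - 2320 = -6956/3)
(-33667 + 20790) + k(T, 59) = (-33667 + 20790) - 6956/3 = -12877 - 6956/3 = -45587/3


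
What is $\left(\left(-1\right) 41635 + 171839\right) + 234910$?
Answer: $365114$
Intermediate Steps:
$\left(\left(-1\right) 41635 + 171839\right) + 234910 = \left(-41635 + 171839\right) + 234910 = 130204 + 234910 = 365114$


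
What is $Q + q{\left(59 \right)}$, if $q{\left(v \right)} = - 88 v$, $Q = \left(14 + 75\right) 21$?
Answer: $-3323$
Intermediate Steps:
$Q = 1869$ ($Q = 89 \cdot 21 = 1869$)
$Q + q{\left(59 \right)} = 1869 - 5192 = -3323$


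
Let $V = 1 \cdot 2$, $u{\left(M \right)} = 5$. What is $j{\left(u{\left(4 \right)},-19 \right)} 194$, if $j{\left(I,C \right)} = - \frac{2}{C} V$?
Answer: $\frac{776}{19} \approx 40.842$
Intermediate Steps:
$V = 2$
$j{\left(I,C \right)} = - \frac{4}{C}$ ($j{\left(I,C \right)} = - \frac{2}{C} 2 = - \frac{4}{C}$)
$j{\left(u{\left(4 \right)},-19 \right)} 194 = - \frac{4}{-19} \cdot 194 = \left(-4\right) \left(- \frac{1}{19}\right) 194 = \frac{4}{19} \cdot 194 = \frac{776}{19}$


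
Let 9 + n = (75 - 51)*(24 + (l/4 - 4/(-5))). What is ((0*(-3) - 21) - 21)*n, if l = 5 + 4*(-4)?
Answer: -109242/5 ≈ -21848.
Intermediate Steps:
l = -11 (l = 5 - 16 = -11)
n = 2601/5 (n = -9 + (75 - 51)*(24 + (-11/4 - 4/(-5))) = -9 + 24*(24 + (-11*¼ - 4*(-⅕))) = -9 + 24*(24 + (-11/4 + ⅘)) = -9 + 24*(24 - 39/20) = -9 + 24*(441/20) = -9 + 2646/5 = 2601/5 ≈ 520.20)
((0*(-3) - 21) - 21)*n = ((0*(-3) - 21) - 21)*(2601/5) = ((0 - 21) - 21)*(2601/5) = (-21 - 21)*(2601/5) = -42*2601/5 = -109242/5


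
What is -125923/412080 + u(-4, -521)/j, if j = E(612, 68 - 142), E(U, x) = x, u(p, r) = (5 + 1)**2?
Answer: -12076591/15246960 ≈ -0.79207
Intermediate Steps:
u(p, r) = 36 (u(p, r) = 6**2 = 36)
j = -74 (j = 68 - 142 = -74)
-125923/412080 + u(-4, -521)/j = -125923/412080 + 36/(-74) = -125923*1/412080 + 36*(-1/74) = -125923/412080 - 18/37 = -12076591/15246960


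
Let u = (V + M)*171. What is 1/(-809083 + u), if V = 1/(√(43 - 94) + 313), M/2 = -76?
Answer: -81853997977/68354182664953291 + 171*I*√51/68354182664953291 ≈ -1.1975e-6 + 1.7866e-14*I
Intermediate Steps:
M = -152 (M = 2*(-76) = -152)
V = 1/(313 + I*√51) (V = 1/(√(-51) + 313) = 1/(I*√51 + 313) = 1/(313 + I*√51) ≈ 0.0031932 - 7.2857e-5*I)
u = -2547682317/98020 - 171*I*√51/98020 (u = ((313/98020 - I*√51/98020) - 152)*171 = (-14898727/98020 - I*√51/98020)*171 = -2547682317/98020 - 171*I*√51/98020 ≈ -25991.0 - 0.012459*I)
1/(-809083 + u) = 1/(-809083 + (-2547682317/98020 - 171*I*√51/98020)) = 1/(-81853997977/98020 - 171*I*√51/98020)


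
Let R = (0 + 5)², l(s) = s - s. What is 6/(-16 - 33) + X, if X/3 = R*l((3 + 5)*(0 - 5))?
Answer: -6/49 ≈ -0.12245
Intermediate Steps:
l(s) = 0
R = 25 (R = 5² = 25)
X = 0 (X = 3*(25*0) = 3*0 = 0)
6/(-16 - 33) + X = 6/(-16 - 33) + 0 = 6/(-49) + 0 = -1/49*6 + 0 = -6/49 + 0 = -6/49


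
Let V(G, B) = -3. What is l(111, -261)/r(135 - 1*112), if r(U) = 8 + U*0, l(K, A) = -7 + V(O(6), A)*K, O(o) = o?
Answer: -85/2 ≈ -42.500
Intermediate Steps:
l(K, A) = -7 - 3*K
r(U) = 8 (r(U) = 8 + 0 = 8)
l(111, -261)/r(135 - 1*112) = (-7 - 3*111)/8 = (-7 - 333)*(⅛) = -340*⅛ = -85/2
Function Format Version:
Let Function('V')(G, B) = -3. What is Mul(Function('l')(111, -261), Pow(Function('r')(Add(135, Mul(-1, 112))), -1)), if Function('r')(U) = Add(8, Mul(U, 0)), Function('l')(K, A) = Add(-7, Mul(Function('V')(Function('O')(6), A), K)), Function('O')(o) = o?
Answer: Rational(-85, 2) ≈ -42.500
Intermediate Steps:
Function('l')(K, A) = Add(-7, Mul(-3, K))
Function('r')(U) = 8 (Function('r')(U) = Add(8, 0) = 8)
Mul(Function('l')(111, -261), Pow(Function('r')(Add(135, Mul(-1, 112))), -1)) = Mul(Add(-7, Mul(-3, 111)), Pow(8, -1)) = Mul(Add(-7, -333), Rational(1, 8)) = Mul(-340, Rational(1, 8)) = Rational(-85, 2)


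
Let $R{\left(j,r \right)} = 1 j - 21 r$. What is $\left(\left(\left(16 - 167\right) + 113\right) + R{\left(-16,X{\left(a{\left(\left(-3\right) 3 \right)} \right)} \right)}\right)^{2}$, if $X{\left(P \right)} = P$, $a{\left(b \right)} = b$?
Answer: $18225$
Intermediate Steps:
$R{\left(j,r \right)} = j - 21 r$
$\left(\left(\left(16 - 167\right) + 113\right) + R{\left(-16,X{\left(a{\left(\left(-3\right) 3 \right)} \right)} \right)}\right)^{2} = \left(\left(\left(16 - 167\right) + 113\right) - \left(16 + 21 \left(\left(-3\right) 3\right)\right)\right)^{2} = \left(\left(-151 + 113\right) - -173\right)^{2} = \left(-38 + \left(-16 + 189\right)\right)^{2} = \left(-38 + 173\right)^{2} = 135^{2} = 18225$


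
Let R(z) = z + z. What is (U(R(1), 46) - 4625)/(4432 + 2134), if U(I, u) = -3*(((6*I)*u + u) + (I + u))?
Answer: -6563/6566 ≈ -0.99954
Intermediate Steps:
R(z) = 2*z
U(I, u) = -6*u - 3*I - 18*I*u (U(I, u) = -3*((6*I*u + u) + (I + u)) = -3*((u + 6*I*u) + (I + u)) = -3*(I + 2*u + 6*I*u) = -6*u - 3*I - 18*I*u)
(U(R(1), 46) - 4625)/(4432 + 2134) = ((-6*46 - 6 - 18*2*1*46) - 4625)/(4432 + 2134) = ((-276 - 3*2 - 18*2*46) - 4625)/6566 = ((-276 - 6 - 1656) - 4625)*(1/6566) = (-1938 - 4625)*(1/6566) = -6563*1/6566 = -6563/6566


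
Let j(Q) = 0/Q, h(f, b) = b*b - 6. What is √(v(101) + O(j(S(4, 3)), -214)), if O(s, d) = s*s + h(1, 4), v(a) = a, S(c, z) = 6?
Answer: √111 ≈ 10.536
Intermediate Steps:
h(f, b) = -6 + b² (h(f, b) = b² - 6 = -6 + b²)
j(Q) = 0
O(s, d) = 10 + s² (O(s, d) = s*s + (-6 + 4²) = s² + (-6 + 16) = s² + 10 = 10 + s²)
√(v(101) + O(j(S(4, 3)), -214)) = √(101 + (10 + 0²)) = √(101 + (10 + 0)) = √(101 + 10) = √111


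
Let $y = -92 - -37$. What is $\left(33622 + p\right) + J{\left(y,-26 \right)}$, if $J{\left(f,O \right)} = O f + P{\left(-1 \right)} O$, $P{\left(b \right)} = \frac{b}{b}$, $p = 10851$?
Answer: $45877$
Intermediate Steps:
$y = -55$ ($y = -92 + 37 = -55$)
$P{\left(b \right)} = 1$
$J{\left(f,O \right)} = O + O f$ ($J{\left(f,O \right)} = O f + 1 O = O f + O = O + O f$)
$\left(33622 + p\right) + J{\left(y,-26 \right)} = \left(33622 + 10851\right) - 26 \left(1 - 55\right) = 44473 - -1404 = 44473 + 1404 = 45877$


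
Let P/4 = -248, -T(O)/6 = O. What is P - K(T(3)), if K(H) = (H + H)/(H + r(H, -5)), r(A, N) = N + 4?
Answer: -18884/19 ≈ -993.89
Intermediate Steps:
r(A, N) = 4 + N
T(O) = -6*O
P = -992 (P = 4*(-248) = -992)
K(H) = 2*H/(-1 + H) (K(H) = (H + H)/(H + (4 - 5)) = (2*H)/(H - 1) = (2*H)/(-1 + H) = 2*H/(-1 + H))
P - K(T(3)) = -992 - 2*(-6*3)/(-1 - 6*3) = -992 - 2*(-18)/(-1 - 18) = -992 - 2*(-18)/(-19) = -992 - 2*(-18)*(-1)/19 = -992 - 1*36/19 = -992 - 36/19 = -18884/19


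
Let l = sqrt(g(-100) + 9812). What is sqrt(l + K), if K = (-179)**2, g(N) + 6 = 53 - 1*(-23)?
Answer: sqrt(32041 + 9*sqrt(122)) ≈ 179.28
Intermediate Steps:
g(N) = 70 (g(N) = -6 + (53 - 1*(-23)) = -6 + (53 + 23) = -6 + 76 = 70)
l = 9*sqrt(122) (l = sqrt(70 + 9812) = sqrt(9882) = 9*sqrt(122) ≈ 99.408)
K = 32041
sqrt(l + K) = sqrt(9*sqrt(122) + 32041) = sqrt(32041 + 9*sqrt(122))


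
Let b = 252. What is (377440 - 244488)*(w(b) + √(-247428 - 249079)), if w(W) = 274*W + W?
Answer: 9213573600 + 132952*I*√496507 ≈ 9.2136e+9 + 9.3682e+7*I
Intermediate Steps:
w(W) = 275*W
(377440 - 244488)*(w(b) + √(-247428 - 249079)) = (377440 - 244488)*(275*252 + √(-247428 - 249079)) = 132952*(69300 + √(-496507)) = 132952*(69300 + I*√496507) = 9213573600 + 132952*I*√496507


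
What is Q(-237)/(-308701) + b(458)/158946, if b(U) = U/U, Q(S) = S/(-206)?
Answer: 6480551/2526939641019 ≈ 2.5646e-6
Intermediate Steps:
Q(S) = -S/206 (Q(S) = S*(-1/206) = -S/206)
b(U) = 1
Q(-237)/(-308701) + b(458)/158946 = -1/206*(-237)/(-308701) + 1/158946 = (237/206)*(-1/308701) + 1*(1/158946) = -237/63592406 + 1/158946 = 6480551/2526939641019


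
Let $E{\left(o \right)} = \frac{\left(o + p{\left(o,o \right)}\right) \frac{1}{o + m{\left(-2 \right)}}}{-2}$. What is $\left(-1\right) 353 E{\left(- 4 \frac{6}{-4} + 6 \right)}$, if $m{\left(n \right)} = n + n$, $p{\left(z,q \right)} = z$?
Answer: $\frac{1059}{2} \approx 529.5$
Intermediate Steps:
$m{\left(n \right)} = 2 n$
$E{\left(o \right)} = - \frac{o}{-4 + o}$ ($E{\left(o \right)} = \frac{\left(o + o\right) \frac{1}{o + 2 \left(-2\right)}}{-2} = \frac{2 o}{o - 4} \left(- \frac{1}{2}\right) = \frac{2 o}{-4 + o} \left(- \frac{1}{2}\right) = - \frac{o}{-4 + o}$)
$\left(-1\right) 353 E{\left(- 4 \frac{6}{-4} + 6 \right)} = \left(-1\right) 353 \left(- \frac{- 4 \frac{6}{-4} + 6}{-4 + \left(- 4 \frac{6}{-4} + 6\right)}\right) = - 353 \left(- \frac{- 4 \cdot 6 \left(- \frac{1}{4}\right) + 6}{-4 + \left(- 4 \cdot 6 \left(- \frac{1}{4}\right) + 6\right)}\right) = - 353 \left(- \frac{\left(-4\right) \left(- \frac{3}{2}\right) + 6}{-4 + \left(\left(-4\right) \left(- \frac{3}{2}\right) + 6\right)}\right) = - 353 \left(- \frac{6 + 6}{-4 + \left(6 + 6\right)}\right) = - 353 \left(\left(-1\right) 12 \frac{1}{-4 + 12}\right) = - 353 \left(\left(-1\right) 12 \cdot \frac{1}{8}\right) = \left(-353\right) \left(- \frac{3}{2}\right) = \frac{1059}{2}$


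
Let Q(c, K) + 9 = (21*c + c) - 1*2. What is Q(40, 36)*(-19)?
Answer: -16511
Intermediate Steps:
Q(c, K) = -11 + 22*c (Q(c, K) = -9 + ((21*c + c) - 1*2) = -9 + (22*c - 2) = -9 + (-2 + 22*c) = -11 + 22*c)
Q(40, 36)*(-19) = (-11 + 22*40)*(-19) = (-11 + 880)*(-19) = 869*(-19) = -16511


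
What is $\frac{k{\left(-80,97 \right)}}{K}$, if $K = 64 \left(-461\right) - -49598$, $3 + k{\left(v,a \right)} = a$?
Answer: $\frac{47}{10047} \approx 0.004678$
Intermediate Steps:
$k{\left(v,a \right)} = -3 + a$
$K = 20094$ ($K = -29504 + 49598 = 20094$)
$\frac{k{\left(-80,97 \right)}}{K} = \frac{-3 + 97}{20094} = 94 \cdot \frac{1}{20094} = \frac{47}{10047}$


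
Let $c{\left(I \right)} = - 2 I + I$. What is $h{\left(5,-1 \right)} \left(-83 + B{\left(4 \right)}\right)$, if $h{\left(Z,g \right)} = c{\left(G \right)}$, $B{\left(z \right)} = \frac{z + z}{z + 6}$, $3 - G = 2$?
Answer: $\frac{411}{5} \approx 82.2$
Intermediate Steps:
$G = 1$ ($G = 3 - 2 = 1$)
$B{\left(z \right)} = \frac{2 z}{6 + z}$
$c{\left(I \right)} = - I$
$h{\left(Z,g \right)} = -1$ ($h{\left(Z,g \right)} = \left(-1\right) 1 = -1$)
$h{\left(5,-1 \right)} \left(-83 + B{\left(4 \right)}\right) = - (-83 + 2 \cdot 4 \frac{1}{6 + 4}) = - (-83 + 2 \cdot 4 \cdot \frac{1}{10}) = - (-83 + \frac{4}{5}) = \left(-1\right) \left(- \frac{411}{5}\right) = \frac{411}{5}$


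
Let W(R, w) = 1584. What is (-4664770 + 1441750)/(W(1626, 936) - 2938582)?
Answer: 1611510/1468499 ≈ 1.0974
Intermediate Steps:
(-4664770 + 1441750)/(W(1626, 936) - 2938582) = (-4664770 + 1441750)/(1584 - 2938582) = -3223020/(-2936998) = -3223020*(-1/2936998) = 1611510/1468499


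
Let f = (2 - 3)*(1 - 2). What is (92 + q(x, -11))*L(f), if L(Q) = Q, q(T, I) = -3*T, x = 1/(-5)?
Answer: 463/5 ≈ 92.600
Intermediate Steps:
x = -1/5 ≈ -0.20000
f = 1 (f = -1*(-1) = 1)
(92 + q(x, -11))*L(f) = (92 - 3*(-1/5))*1 = (92 + 3/5)*1 = (463/5)*1 = 463/5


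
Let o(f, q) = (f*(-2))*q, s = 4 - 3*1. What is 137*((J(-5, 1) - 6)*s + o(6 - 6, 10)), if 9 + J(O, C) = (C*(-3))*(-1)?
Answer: -1644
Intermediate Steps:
J(O, C) = -9 + 3*C (J(O, C) = -9 + (C*(-3))*(-1) = -9 - 3*C*(-1) = -9 + 3*C)
s = 1 (s = 4 - 3 = 1)
o(f, q) = -2*f*q (o(f, q) = (-2*f)*q = -2*f*q)
137*((J(-5, 1) - 6)*s + o(6 - 6, 10)) = 137*(((-9 + 3*1) - 6)*1 - 2*(6 - 6)*10) = 137*(((-9 + 3) - 6)*1 - 2*0*10) = 137*((-6 - 6)*1 + 0) = 137*(-12*1 + 0) = 137*(-12 + 0) = 137*(-12) = -1644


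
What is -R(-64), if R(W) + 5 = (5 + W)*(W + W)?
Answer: -7547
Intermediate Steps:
R(W) = -5 + 2*W*(5 + W) (R(W) = -5 + (5 + W)*(W + W) = -5 + (5 + W)*(2*W) = -5 + 2*W*(5 + W))
-R(-64) = -(-5 + 2*(-64)² + 10*(-64)) = -(-5 + 2*4096 - 640) = -(-5 + 8192 - 640) = -1*7547 = -7547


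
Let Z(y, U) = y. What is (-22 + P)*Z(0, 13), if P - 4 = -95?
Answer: 0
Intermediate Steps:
P = -91 (P = 4 - 95 = -91)
(-22 + P)*Z(0, 13) = (-22 - 91)*0 = -113*0 = 0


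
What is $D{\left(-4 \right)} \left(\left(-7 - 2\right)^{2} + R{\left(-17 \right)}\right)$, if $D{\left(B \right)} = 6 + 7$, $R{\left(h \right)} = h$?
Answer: $832$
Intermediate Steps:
$D{\left(B \right)} = 13$
$D{\left(-4 \right)} \left(\left(-7 - 2\right)^{2} + R{\left(-17 \right)}\right) = 13 \left(\left(-7 - 2\right)^{2} - 17\right) = 13 \left(\left(-9\right)^{2} - 17\right) = 13 \left(81 - 17\right) = 13 \cdot 64 = 832$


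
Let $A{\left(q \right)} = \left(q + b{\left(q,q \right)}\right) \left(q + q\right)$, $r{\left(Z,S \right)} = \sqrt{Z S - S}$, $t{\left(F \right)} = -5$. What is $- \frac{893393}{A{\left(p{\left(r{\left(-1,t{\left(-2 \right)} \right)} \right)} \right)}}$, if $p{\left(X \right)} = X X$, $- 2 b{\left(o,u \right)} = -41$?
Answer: $- \frac{893393}{610} \approx -1464.6$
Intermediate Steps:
$b{\left(o,u \right)} = \frac{41}{2}$ ($b{\left(o,u \right)} = \left(- \frac{1}{2}\right) \left(-41\right) = \frac{41}{2}$)
$r{\left(Z,S \right)} = \sqrt{- S + S Z}$ ($r{\left(Z,S \right)} = \sqrt{S Z - S} = \sqrt{- S + S Z}$)
$p{\left(X \right)} = X^{2}$
$A{\left(q \right)} = 2 q \left(\frac{41}{2} + q\right)$ ($A{\left(q \right)} = \left(q + \frac{41}{2}\right) \left(q + q\right) = \left(\frac{41}{2} + q\right) 2 q = 2 q \left(\frac{41}{2} + q\right)$)
$- \frac{893393}{A{\left(p{\left(r{\left(-1,t{\left(-2 \right)} \right)} \right)} \right)}} = - \frac{893393}{\left(\sqrt{- 5 \left(-1 - 1\right)}\right)^{2} \left(41 + 2 \left(\sqrt{- 5 \left(-1 - 1\right)}\right)^{2}\right)} = - \frac{893393}{\left(\sqrt{\left(-5\right) \left(-2\right)}\right)^{2} \left(41 + 2 \left(\sqrt{\left(-5\right) \left(-2\right)}\right)^{2}\right)} = - \frac{893393}{\left(\sqrt{10}\right)^{2} \left(41 + 2 \left(\sqrt{10}\right)^{2}\right)} = - \frac{893393}{10 \left(41 + 2 \cdot 10\right)} = - \frac{893393}{10 \left(41 + 20\right)} = - \frac{893393}{10 \cdot 61} = - \frac{893393}{610}$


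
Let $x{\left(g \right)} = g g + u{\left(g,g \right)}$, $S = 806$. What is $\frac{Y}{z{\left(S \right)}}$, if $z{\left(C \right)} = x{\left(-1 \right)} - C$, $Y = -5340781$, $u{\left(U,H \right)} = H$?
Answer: $\frac{5340781}{806} \approx 6626.3$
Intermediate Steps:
$x{\left(g \right)} = g + g^{2}$ ($x{\left(g \right)} = g g + g = g^{2} + g = g + g^{2}$)
$z{\left(C \right)} = - C$ ($z{\left(C \right)} = - (1 - 1) - C = \left(-1\right) 0 - C = 0 - C = - C$)
$\frac{Y}{z{\left(S \right)}} = - \frac{5340781}{\left(-1\right) 806} = - \frac{5340781}{-806} = \left(-5340781\right) \left(- \frac{1}{806}\right) = \frac{5340781}{806}$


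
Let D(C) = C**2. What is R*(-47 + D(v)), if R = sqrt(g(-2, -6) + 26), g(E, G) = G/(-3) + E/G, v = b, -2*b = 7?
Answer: -139*sqrt(255)/12 ≈ -184.97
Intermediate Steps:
b = -7/2 (b = -1/2*7 = -7/2 ≈ -3.5000)
v = -7/2 ≈ -3.5000
g(E, G) = -G/3 + E/G (g(E, G) = G*(-1/3) + E/G = -G/3 + E/G)
R = sqrt(255)/3 (R = sqrt((-1/3*(-6) - 2/(-6)) + 26) = sqrt((2 - 2*(-1/6)) + 26) = sqrt((2 + 1/3) + 26) = sqrt(7/3 + 26) = sqrt(85/3) = sqrt(255)/3 ≈ 5.3229)
R*(-47 + D(v)) = (sqrt(255)/3)*(-47 + (-7/2)**2) = (sqrt(255)/3)*(-47 + 49/4) = (sqrt(255)/3)*(-139/4) = -139*sqrt(255)/12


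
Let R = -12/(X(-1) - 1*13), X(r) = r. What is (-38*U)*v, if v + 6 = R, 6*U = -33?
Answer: -7524/7 ≈ -1074.9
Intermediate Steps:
U = -11/2 (U = (1/6)*(-33) = -11/2 ≈ -5.5000)
R = 6/7 (R = -12/(-1 - 1*13) = -12/(-1 - 13) = -12/(-14) = -12*(-1/14) = 6/7 ≈ 0.85714)
v = -36/7 (v = -6 + 6/7 = -36/7 ≈ -5.1429)
(-38*U)*v = -38*(-11/2)*(-36/7) = 209*(-36/7) = -7524/7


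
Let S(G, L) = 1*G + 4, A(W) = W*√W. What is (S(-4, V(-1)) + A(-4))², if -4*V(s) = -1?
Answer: -64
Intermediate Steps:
A(W) = W^(3/2)
V(s) = ¼ (V(s) = -¼*(-1) = ¼)
S(G, L) = 4 + G (S(G, L) = G + 4 = 4 + G)
(S(-4, V(-1)) + A(-4))² = ((4 - 4) + (-4)^(3/2))² = (0 - 8*I)² = (-8*I)² = -64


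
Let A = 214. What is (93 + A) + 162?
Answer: 469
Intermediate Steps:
(93 + A) + 162 = (93 + 214) + 162 = 307 + 162 = 469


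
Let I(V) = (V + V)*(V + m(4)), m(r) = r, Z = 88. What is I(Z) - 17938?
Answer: -1746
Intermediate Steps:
I(V) = 2*V*(4 + V) (I(V) = (V + V)*(V + 4) = (2*V)*(4 + V) = 2*V*(4 + V))
I(Z) - 17938 = 2*88*(4 + 88) - 17938 = 2*88*92 - 17938 = 16192 - 17938 = -1746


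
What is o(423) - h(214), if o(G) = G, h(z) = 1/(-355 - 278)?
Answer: 267760/633 ≈ 423.00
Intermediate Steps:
h(z) = -1/633 (h(z) = 1/(-633) = -1/633)
o(423) - h(214) = 423 - 1*(-1/633) = 423 + 1/633 = 267760/633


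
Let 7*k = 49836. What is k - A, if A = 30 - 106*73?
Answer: 103792/7 ≈ 14827.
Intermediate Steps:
A = -7708 (A = 30 - 7738 = -7708)
k = 49836/7 (k = (⅐)*49836 = 49836/7 ≈ 7119.4)
k - A = 49836/7 - 1*(-7708) = 49836/7 + 7708 = 103792/7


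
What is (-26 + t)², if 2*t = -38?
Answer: 2025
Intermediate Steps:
t = -19 (t = (½)*(-38) = -19)
(-26 + t)² = (-26 - 19)² = (-45)² = 2025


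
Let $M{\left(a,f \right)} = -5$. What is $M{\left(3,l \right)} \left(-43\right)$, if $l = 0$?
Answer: $215$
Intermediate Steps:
$M{\left(3,l \right)} \left(-43\right) = \left(-5\right) \left(-43\right) = 215$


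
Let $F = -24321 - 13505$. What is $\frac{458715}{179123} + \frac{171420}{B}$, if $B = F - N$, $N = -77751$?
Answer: $\frac{9803892207}{1430297155} \approx 6.8544$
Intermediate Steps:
$F = -37826$
$B = 39925$ ($B = -37826 - -77751 = -37826 + 77751 = 39925$)
$\frac{458715}{179123} + \frac{171420}{B} = \frac{458715}{179123} + \frac{171420}{39925} = 458715 \cdot \frac{1}{179123} + 171420 \cdot \frac{1}{39925} = \frac{458715}{179123} + \frac{34284}{7985} = \frac{9803892207}{1430297155}$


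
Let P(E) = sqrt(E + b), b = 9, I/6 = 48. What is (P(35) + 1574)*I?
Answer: 453312 + 576*sqrt(11) ≈ 4.5522e+5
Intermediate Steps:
I = 288 (I = 6*48 = 288)
P(E) = sqrt(9 + E) (P(E) = sqrt(E + 9) = sqrt(9 + E))
(P(35) + 1574)*I = (sqrt(9 + 35) + 1574)*288 = (sqrt(44) + 1574)*288 = (2*sqrt(11) + 1574)*288 = (1574 + 2*sqrt(11))*288 = 453312 + 576*sqrt(11)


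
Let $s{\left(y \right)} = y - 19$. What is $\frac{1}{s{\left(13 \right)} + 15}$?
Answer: $\frac{1}{9} \approx 0.11111$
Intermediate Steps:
$s{\left(y \right)} = -19 + y$
$\frac{1}{s{\left(13 \right)} + 15} = \frac{1}{\left(-19 + 13\right) + 15} = \frac{1}{-6 + 15} = \frac{1}{9}$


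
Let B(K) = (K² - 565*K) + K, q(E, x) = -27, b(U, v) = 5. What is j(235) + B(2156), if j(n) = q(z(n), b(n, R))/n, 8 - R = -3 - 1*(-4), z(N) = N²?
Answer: 806602693/235 ≈ 3.4324e+6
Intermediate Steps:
R = 7 (R = 8 - (-3 - 1*(-4)) = 8 - (-3 + 4) = 8 - 1*1 = 8 - 1 = 7)
B(K) = K² - 564*K
j(n) = -27/n
j(235) + B(2156) = -27/235 + 2156*(-564 + 2156) = -27*1/235 + 2156*1592 = -27/235 + 3432352 = 806602693/235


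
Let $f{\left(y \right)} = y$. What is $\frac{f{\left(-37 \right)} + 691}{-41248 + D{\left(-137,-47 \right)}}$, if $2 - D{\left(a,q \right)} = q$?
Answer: $- \frac{218}{13733} \approx -0.015874$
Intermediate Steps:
$D{\left(a,q \right)} = 2 - q$
$\frac{f{\left(-37 \right)} + 691}{-41248 + D{\left(-137,-47 \right)}} = \frac{-37 + 691}{-41248 + \left(2 - -47\right)} = \frac{654}{-41248 + \left(2 + 47\right)} = \frac{654}{-41248 + 49} = \frac{654}{-41199} = 654 \left(- \frac{1}{41199}\right) = - \frac{218}{13733}$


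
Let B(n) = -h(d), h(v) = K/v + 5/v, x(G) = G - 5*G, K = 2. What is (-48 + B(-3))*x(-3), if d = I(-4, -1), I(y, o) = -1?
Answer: -492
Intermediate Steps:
d = -1
x(G) = -4*G
h(v) = 7/v (h(v) = 2/v + 5/v = 7/v)
B(n) = 7 (B(n) = -7/(-1) = -7*(-1) = -1*(-7) = 7)
(-48 + B(-3))*x(-3) = (-48 + 7)*(-4*(-3)) = -41*12 = -492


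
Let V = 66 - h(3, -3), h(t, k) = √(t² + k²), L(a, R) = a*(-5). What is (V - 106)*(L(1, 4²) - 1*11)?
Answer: 640 + 48*√2 ≈ 707.88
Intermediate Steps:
L(a, R) = -5*a
h(t, k) = √(k² + t²)
V = 66 - 3*√2 (V = 66 - √((-3)² + 3²) = 66 - √(9 + 9) = 66 - √18 = 66 - 3*√2 ≈ 61.757)
(V - 106)*(L(1, 4²) - 1*11) = ((66 - 3*√2) - 106)*(-5*1 - 1*11) = (-40 - 3*√2)*(-5 - 11) = (-40 - 3*√2)*(-16) = 640 + 48*√2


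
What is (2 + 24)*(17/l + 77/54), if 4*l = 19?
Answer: 66755/513 ≈ 130.13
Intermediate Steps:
l = 19/4 (l = (1/4)*19 = 19/4 ≈ 4.7500)
(2 + 24)*(17/l + 77/54) = (2 + 24)*(17/(19/4) + 77/54) = 26*(17*(4/19) + 77*(1/54)) = 26*(68/19 + 77/54) = 26*(5135/1026) = 66755/513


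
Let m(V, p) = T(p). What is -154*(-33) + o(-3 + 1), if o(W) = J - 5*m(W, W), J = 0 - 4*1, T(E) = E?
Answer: 5088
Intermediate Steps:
m(V, p) = p
J = -4 (J = 0 - 4 = -4)
o(W) = -4 - 5*W
-154*(-33) + o(-3 + 1) = -154*(-33) + (-4 - 5*(-3 + 1)) = 5082 + (-4 - 5*(-2)) = 5082 + (-4 + 10) = 5082 + 6 = 5088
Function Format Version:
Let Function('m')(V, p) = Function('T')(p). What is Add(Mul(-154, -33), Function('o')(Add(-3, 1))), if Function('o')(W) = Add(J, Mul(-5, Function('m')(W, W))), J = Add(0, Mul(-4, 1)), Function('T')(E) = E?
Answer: 5088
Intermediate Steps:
Function('m')(V, p) = p
J = -4 (J = Add(0, -4) = -4)
Function('o')(W) = Add(-4, Mul(-5, W))
Add(Mul(-154, -33), Function('o')(Add(-3, 1))) = Add(Mul(-154, -33), Add(-4, Mul(-5, Add(-3, 1)))) = Add(5082, Add(-4, Mul(-5, -2))) = Add(5082, Add(-4, 10)) = Add(5082, 6) = 5088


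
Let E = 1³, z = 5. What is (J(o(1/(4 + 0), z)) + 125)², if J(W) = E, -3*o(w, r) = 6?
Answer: 15876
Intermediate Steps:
o(w, r) = -2 (o(w, r) = -⅓*6 = -2)
E = 1
J(W) = 1
(J(o(1/(4 + 0), z)) + 125)² = (1 + 125)² = 126² = 15876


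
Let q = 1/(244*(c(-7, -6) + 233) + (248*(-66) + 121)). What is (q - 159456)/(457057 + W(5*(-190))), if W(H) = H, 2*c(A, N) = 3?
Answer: -6533071775/18687159897 ≈ -0.34960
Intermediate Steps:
c(A, N) = 3/2 (c(A, N) = (½)*3 = 3/2)
q = 1/40971 (q = 1/(244*(3/2 + 233) + (248*(-66) + 121)) = 1/(244*(469/2) + (-16368 + 121)) = 1/(57218 - 16247) = 1/40971 ≈ 2.4408e-5)
(q - 159456)/(457057 + W(5*(-190))) = (1/40971 - 159456)/(457057 + 5*(-190)) = -6533071775/(40971*(457057 - 950)) = -6533071775/40971/456107 = -6533071775/40971*1/456107 = -6533071775/18687159897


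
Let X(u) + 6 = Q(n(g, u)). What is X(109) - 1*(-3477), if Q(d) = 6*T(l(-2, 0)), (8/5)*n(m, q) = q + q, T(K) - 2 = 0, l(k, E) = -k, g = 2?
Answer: 3483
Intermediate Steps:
T(K) = 2 (T(K) = 2 + 0 = 2)
n(m, q) = 5*q/4 (n(m, q) = 5*(q + q)/8 = 5*(2*q)/8 = 5*q/4)
Q(d) = 12 (Q(d) = 6*2 = 12)
X(u) = 6 (X(u) = -6 + 12 = 6)
X(109) - 1*(-3477) = 6 - 1*(-3477) = 6 + 3477 = 3483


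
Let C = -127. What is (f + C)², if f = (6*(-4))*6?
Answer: 73441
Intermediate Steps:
f = -144 (f = -24*6 = -144)
(f + C)² = (-144 - 127)² = (-271)² = 73441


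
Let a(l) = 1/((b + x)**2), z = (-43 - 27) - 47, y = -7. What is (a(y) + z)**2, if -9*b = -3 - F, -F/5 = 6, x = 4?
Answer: 13456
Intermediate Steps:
F = -30 (F = -5*6 = -30)
b = -3 (b = -(-3 - 1*(-30))/9 = -(-3 + 30)/9 = -1/9*27 = -3)
z = -117 (z = -70 - 47 = -117)
a(l) = 1 (a(l) = 1/((-3 + 4)**2) = 1/(1**2) = 1/1 = 1)
(a(y) + z)**2 = (1 - 117)**2 = (-116)**2 = 13456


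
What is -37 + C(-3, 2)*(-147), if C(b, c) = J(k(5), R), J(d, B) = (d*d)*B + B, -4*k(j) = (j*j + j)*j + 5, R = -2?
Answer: 3533731/8 ≈ 4.4172e+5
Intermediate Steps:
k(j) = -5/4 - j*(j + j²)/4 (k(j) = -((j*j + j)*j + 5)/4 = -((j² + j)*j + 5)/4 = -((j + j²)*j + 5)/4 = -(j*(j + j²) + 5)/4 = -(5 + j*(j + j²))/4 = -5/4 - j*(j + j²)/4)
J(d, B) = B + B*d² (J(d, B) = d²*B + B = B*d² + B = B + B*d²)
C(b, c) = -24041/8 (C(b, c) = -2*(1 + (-5/4 - ¼*5² - ¼*5³)²) = -2*(1 + (-5/4 - ¼*25 - ¼*125)²) = -2*(1 + (-5/4 - 25/4 - 125/4)²) = -2*(1 + (-155/4)²) = -2*(1 + 24025/16) = -2*24041/16 = -24041/8)
-37 + C(-3, 2)*(-147) = -37 - 24041/8*(-147) = -37 + 3534027/8 = 3533731/8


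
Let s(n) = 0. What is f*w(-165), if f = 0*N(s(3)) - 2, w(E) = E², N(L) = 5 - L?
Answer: -54450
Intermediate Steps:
f = -2 (f = 0*(5 - 1*0) - 2 = 0*(5 + 0) - 2 = 0*5 - 2 = 0 - 2 = -2)
f*w(-165) = -2*(-165)² = -2*27225 = -54450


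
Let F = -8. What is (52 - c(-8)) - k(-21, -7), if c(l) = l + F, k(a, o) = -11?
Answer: 79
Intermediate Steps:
c(l) = -8 + l (c(l) = l - 8 = -8 + l)
(52 - c(-8)) - k(-21, -7) = (52 - (-8 - 8)) - 1*(-11) = (52 - 1*(-16)) + 11 = (52 + 16) + 11 = 68 + 11 = 79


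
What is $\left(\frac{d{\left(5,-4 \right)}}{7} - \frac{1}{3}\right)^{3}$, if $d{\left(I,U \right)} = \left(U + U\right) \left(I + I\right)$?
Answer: $- \frac{15069223}{9261} \approx -1627.2$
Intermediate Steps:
$d{\left(I,U \right)} = 4 I U$ ($d{\left(I,U \right)} = 2 U 2 I = 4 I U$)
$\left(\frac{d{\left(5,-4 \right)}}{7} - \frac{1}{3}\right)^{3} = \left(\frac{4 \cdot 5 \left(-4\right)}{7} - \frac{1}{3}\right)^{3} = \left(\left(-80\right) \frac{1}{7} - \frac{1}{3}\right)^{3} = \left(- \frac{80}{7} - \frac{1}{3}\right)^{3} = \left(- \frac{247}{21}\right)^{3} = - \frac{15069223}{9261}$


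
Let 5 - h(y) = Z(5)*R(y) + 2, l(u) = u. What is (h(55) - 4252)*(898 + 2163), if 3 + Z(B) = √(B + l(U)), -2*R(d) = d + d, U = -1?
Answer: -13174544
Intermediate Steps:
R(d) = -d (R(d) = -(d + d)/2 = -d)
Z(B) = -3 + √(-1 + B) (Z(B) = -3 + √(B - 1) = -3 + √(-1 + B))
h(y) = 3 - y (h(y) = 5 - ((-3 + √(-1 + 5))*(-y) + 2) = 5 - ((-3 + √4)*(-y) + 2) = 5 - ((-3 + 2)*(-y) + 2) = 5 - (-(-1)*y + 2) = 5 - (y + 2) = 5 - (2 + y) = 5 + (-2 - y) = 3 - y)
(h(55) - 4252)*(898 + 2163) = ((3 - 1*55) - 4252)*(898 + 2163) = ((3 - 55) - 4252)*3061 = (-52 - 4252)*3061 = -4304*3061 = -13174544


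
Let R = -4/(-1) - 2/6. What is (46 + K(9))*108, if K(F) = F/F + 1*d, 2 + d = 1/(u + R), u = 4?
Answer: 112104/23 ≈ 4874.1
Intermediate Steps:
R = 11/3 (R = -4*(-1) - 2*⅙ = 4 - ⅓ = 11/3 ≈ 3.6667)
d = -43/23 (d = -2 + 1/(4 + 11/3) = -2 + 1/(23/3) = -2 + 3/23 = -43/23 ≈ -1.8696)
K(F) = -20/23 (K(F) = F/F + 1*(-43/23) = 1 - 43/23 = -20/23)
(46 + K(9))*108 = (46 - 20/23)*108 = (1038/23)*108 = 112104/23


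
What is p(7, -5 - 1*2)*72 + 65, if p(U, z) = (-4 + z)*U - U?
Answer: -5983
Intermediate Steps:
p(U, z) = -U + U*(-4 + z) (p(U, z) = U*(-4 + z) - U = -U + U*(-4 + z))
p(7, -5 - 1*2)*72 + 65 = (7*(-5 + (-5 - 1*2)))*72 + 65 = (7*(-5 + (-5 - 2)))*72 + 65 = (7*(-5 - 7))*72 + 65 = (7*(-12))*72 + 65 = -84*72 + 65 = -6048 + 65 = -5983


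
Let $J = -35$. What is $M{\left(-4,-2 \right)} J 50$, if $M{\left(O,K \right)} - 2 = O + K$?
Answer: $7000$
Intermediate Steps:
$M{\left(O,K \right)} = 2 + K + O$ ($M{\left(O,K \right)} = 2 + \left(O + K\right) = 2 + \left(K + O\right) = 2 + K + O$)
$M{\left(-4,-2 \right)} J 50 = \left(2 - 2 - 4\right) \left(-35\right) 50 = \left(-4\right) \left(-35\right) 50 = 140 \cdot 50 = 7000$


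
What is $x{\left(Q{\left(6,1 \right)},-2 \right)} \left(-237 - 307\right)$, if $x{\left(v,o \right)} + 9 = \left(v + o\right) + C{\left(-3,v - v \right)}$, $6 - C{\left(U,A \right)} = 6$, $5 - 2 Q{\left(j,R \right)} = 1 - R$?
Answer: $4624$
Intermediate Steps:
$Q{\left(j,R \right)} = 2 + \frac{R}{2}$ ($Q{\left(j,R \right)} = \frac{5}{2} - \frac{1 - R}{2} = \frac{5}{2} + \left(- \frac{1}{2} + \frac{R}{2}\right) = 2 + \frac{R}{2}$)
$C{\left(U,A \right)} = 0$ ($C{\left(U,A \right)} = 6 - 6 = 0$)
$x{\left(v,o \right)} = -9 + o + v$ ($x{\left(v,o \right)} = -9 + \left(\left(v + o\right) + 0\right) = -9 + \left(\left(o + v\right) + 0\right) = -9 + \left(o + v\right) = -9 + o + v$)
$x{\left(Q{\left(6,1 \right)},-2 \right)} \left(-237 - 307\right) = \left(-9 - 2 + \left(2 + \frac{1}{2} \cdot 1\right)\right) \left(-237 - 307\right) = \left(-9 - 2 + \left(2 + \frac{1}{2}\right)\right) \left(-544\right) = \left(-9 - 2 + \frac{5}{2}\right) \left(-544\right) = \left(- \frac{17}{2}\right) \left(-544\right) = 4624$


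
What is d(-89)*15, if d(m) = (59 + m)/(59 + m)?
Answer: 15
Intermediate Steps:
d(m) = 1
d(-89)*15 = 1*15 = 15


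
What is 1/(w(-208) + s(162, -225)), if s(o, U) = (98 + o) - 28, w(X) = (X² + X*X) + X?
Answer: 1/86552 ≈ 1.1554e-5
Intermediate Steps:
w(X) = X + 2*X² (w(X) = (X² + X²) + X = 2*X² + X = X + 2*X²)
s(o, U) = 70 + o
1/(w(-208) + s(162, -225)) = 1/(-208*(1 + 2*(-208)) + (70 + 162)) = 1/(-208*(1 - 416) + 232) = 1/(-208*(-415) + 232) = 1/(86320 + 232) = 1/86552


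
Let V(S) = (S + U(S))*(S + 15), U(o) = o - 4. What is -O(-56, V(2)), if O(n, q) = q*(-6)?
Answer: 0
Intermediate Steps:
U(o) = -4 + o
V(S) = (-4 + 2*S)*(15 + S) (V(S) = (S + (-4 + S))*(S + 15) = (-4 + 2*S)*(15 + S))
O(n, q) = -6*q
-O(-56, V(2)) = -(-6)*(-60 + 2*2² + 26*2) = -(-6)*(-60 + 2*4 + 52) = -(-6)*(-60 + 8 + 52) = -(-6)*0 = -1*0 = 0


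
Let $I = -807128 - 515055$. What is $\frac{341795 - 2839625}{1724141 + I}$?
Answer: $- \frac{416305}{66993} \approx -6.2142$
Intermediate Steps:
$I = -1322183$ ($I = -807128 - 515055 = -1322183$)
$\frac{341795 - 2839625}{1724141 + I} = \frac{341795 - 2839625}{1724141 - 1322183} = - \frac{2497830}{401958} = \left(-2497830\right) \frac{1}{401958} = - \frac{416305}{66993}$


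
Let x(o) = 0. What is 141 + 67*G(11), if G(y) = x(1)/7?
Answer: 141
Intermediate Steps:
G(y) = 0 (G(y) = 0/7 = 0*(⅐) = 0)
141 + 67*G(11) = 141 + 67*0 = 141 + 0 = 141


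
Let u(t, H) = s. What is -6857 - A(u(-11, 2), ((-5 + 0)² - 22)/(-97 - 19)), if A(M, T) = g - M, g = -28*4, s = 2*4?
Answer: -6737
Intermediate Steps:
s = 8
g = -112
u(t, H) = 8
A(M, T) = -112 - M
-6857 - A(u(-11, 2), ((-5 + 0)² - 22)/(-97 - 19)) = -6857 - (-112 - 1*8) = -6857 - (-112 - 8) = -6857 - 1*(-120) = -6857 + 120 = -6737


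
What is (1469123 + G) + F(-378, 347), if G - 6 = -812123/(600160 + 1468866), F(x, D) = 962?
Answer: 3041655689243/2069026 ≈ 1.4701e+6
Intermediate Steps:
G = 11602033/2069026 (G = 6 - 812123/(600160 + 1468866) = 6 - 812123/2069026 = 11602033/2069026 ≈ 5.6075)
(1469123 + G) + F(-378, 347) = (1469123 + 11602033/2069026) + 962 = 3039665286231/2069026 + 962 = 3041655689243/2069026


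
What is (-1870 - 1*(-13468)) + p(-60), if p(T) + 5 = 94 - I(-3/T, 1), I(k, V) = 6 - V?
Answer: 11682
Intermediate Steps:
p(T) = 84 (p(T) = -5 + (94 - (6 - 1*1)) = -5 + (94 - (6 - 1)) = -5 + (94 - 1*5) = -5 + (94 - 5) = -5 + 89 = 84)
(-1870 - 1*(-13468)) + p(-60) = (-1870 - 1*(-13468)) + 84 = (-1870 + 13468) + 84 = 11598 + 84 = 11682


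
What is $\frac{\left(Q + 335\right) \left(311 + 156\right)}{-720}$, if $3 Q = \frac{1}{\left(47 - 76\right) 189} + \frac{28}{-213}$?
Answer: $- \frac{22827282697}{105070770} \approx -217.26$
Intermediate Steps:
$Q = - \frac{51227}{1167453}$ ($Q = \frac{\frac{1}{\left(47 - 76\right) 189} + \frac{28}{-213}}{3} = \frac{\frac{1}{-29} \cdot \frac{1}{189} + 28 \left(- \frac{1}{213}\right)}{3} = \frac{\left(- \frac{1}{29}\right) \frac{1}{189} - \frac{28}{213}}{3} = \frac{- \frac{1}{5481} - \frac{28}{213}}{3} = \frac{1}{3} \left(- \frac{51227}{389151}\right) = - \frac{51227}{1167453} \approx -0.043879$)
$\frac{\left(Q + 335\right) \left(311 + 156\right)}{-720} = \frac{\left(- \frac{51227}{1167453} + 335\right) \left(311 + 156\right)}{-720} = \frac{391045528}{1167453} \cdot 467 \left(- \frac{1}{720}\right) = \frac{182618261576}{1167453} \left(- \frac{1}{720}\right) = - \frac{22827282697}{105070770}$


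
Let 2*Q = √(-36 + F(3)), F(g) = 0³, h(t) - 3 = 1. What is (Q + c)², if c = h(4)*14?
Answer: 3127 + 336*I ≈ 3127.0 + 336.0*I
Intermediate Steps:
h(t) = 4 (h(t) = 3 + 1 = 4)
F(g) = 0
c = 56 (c = 4*14 = 56)
Q = 3*I (Q = √(-36 + 0)/2 = √(-36)/2 = (6*I)/2 = 3*I ≈ 3.0*I)
(Q + c)² = (3*I + 56)² = (56 + 3*I)²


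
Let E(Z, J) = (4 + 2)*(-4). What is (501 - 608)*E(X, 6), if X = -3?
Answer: 2568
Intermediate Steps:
E(Z, J) = -24 (E(Z, J) = 6*(-4) = -24)
(501 - 608)*E(X, 6) = (501 - 608)*(-24) = -107*(-24) = 2568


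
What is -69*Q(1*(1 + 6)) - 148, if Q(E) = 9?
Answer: -769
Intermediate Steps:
-69*Q(1*(1 + 6)) - 148 = -69*9 - 148 = -621 - 148 = -769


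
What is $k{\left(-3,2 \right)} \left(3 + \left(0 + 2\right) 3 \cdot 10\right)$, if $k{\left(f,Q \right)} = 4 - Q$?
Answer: $126$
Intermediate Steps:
$k{\left(-3,2 \right)} \left(3 + \left(0 + 2\right) 3 \cdot 10\right) = \left(4 - 2\right) \left(3 + \left(0 + 2\right) 3 \cdot 10\right) = \left(4 - 2\right) \left(3 + 2 \cdot 3 \cdot 10\right) = 2 \left(3 + 6 \cdot 10\right) = 2 \left(3 + 60\right) = 2 \cdot 63 = 126$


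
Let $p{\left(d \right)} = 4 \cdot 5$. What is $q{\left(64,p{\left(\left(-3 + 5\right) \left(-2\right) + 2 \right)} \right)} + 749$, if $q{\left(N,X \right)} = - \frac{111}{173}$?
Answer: $\frac{129466}{173} \approx 748.36$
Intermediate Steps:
$p{\left(d \right)} = 20$
$q{\left(N,X \right)} = - \frac{111}{173}$ ($q{\left(N,X \right)} = \left(-111\right) \frac{1}{173} = - \frac{111}{173}$)
$q{\left(64,p{\left(\left(-3 + 5\right) \left(-2\right) + 2 \right)} \right)} + 749 = - \frac{111}{173} + 749 = \frac{129466}{173}$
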